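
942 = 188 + 754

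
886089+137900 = 1023989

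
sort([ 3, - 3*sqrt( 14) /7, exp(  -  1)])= [-3*sqrt( 14)/7, exp( - 1 ), 3 ]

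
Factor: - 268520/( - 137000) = 5^( - 2)*7^2 =49/25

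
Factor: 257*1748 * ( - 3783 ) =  - 1699459788 = - 2^2*3^1 *13^1 * 19^1*23^1*97^1*257^1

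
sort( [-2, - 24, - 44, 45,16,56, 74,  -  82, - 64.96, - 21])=[ - 82, - 64.96, -44, - 24, - 21,-2 , 16,45,56,74] 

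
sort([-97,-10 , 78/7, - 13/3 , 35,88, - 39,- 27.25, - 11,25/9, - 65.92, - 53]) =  [ - 97, - 65.92, - 53,-39, - 27.25,-11, - 10,-13/3,25/9, 78/7,35, 88] 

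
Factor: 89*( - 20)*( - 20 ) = 35600= 2^4*5^2*89^1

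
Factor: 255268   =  2^2*13^1* 4909^1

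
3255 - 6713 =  - 3458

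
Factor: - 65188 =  - 2^2*43^1*379^1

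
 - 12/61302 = - 2/10217 = - 0.00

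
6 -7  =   - 1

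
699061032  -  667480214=31580818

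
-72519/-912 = 24173/304 = 79.52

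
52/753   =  52/753= 0.07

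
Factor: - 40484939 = - 11^1*17^1*149^1*1453^1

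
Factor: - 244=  - 2^2 * 61^1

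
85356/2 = 42678 = 42678.00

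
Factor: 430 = 2^1 *5^1*43^1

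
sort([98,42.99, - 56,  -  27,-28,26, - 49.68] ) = [- 56, - 49.68,  -  28,-27,26,  42.99, 98] 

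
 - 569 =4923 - 5492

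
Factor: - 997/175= - 5^( - 2)*7^ ( - 1 )*997^1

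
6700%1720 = 1540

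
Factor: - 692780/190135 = -2^2*47^1 *67^1*3457^(-1)= -12596/3457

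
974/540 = 487/270  =  1.80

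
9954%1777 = 1069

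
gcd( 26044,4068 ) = 4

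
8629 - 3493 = 5136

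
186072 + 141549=327621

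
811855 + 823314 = 1635169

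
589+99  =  688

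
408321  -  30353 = 377968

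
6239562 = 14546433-8306871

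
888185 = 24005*37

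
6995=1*6995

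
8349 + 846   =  9195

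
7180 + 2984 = 10164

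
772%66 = 46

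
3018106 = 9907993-6889887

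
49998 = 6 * 8333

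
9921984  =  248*40008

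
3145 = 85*37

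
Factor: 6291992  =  2^3*7^3 * 2293^1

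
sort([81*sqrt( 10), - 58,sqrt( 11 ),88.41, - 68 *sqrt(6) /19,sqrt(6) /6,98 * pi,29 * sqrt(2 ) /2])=[ - 58, - 68*sqrt( 6 ) /19 , sqrt( 6)/6,sqrt (11)  ,  29*sqrt (2 ) /2,88.41,81 * sqrt(10) , 98*pi]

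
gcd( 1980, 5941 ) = 1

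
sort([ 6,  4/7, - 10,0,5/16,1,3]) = [ - 10, 0 , 5/16, 4/7,1, 3, 6 ]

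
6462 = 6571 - 109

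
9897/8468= 1 + 1429/8468 = 1.17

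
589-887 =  - 298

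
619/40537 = 619/40537 = 0.02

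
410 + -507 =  - 97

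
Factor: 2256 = 2^4 *3^1 * 47^1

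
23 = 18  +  5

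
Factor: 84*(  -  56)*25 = -2^5*3^1*5^2*7^2  =  -  117600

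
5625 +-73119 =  - 67494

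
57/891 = 19/297 = 0.06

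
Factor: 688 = 2^4 * 43^1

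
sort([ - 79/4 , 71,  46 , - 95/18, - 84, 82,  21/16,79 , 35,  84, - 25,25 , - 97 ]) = [  -  97, - 84, - 25,  -  79/4, - 95/18,21/16,25 , 35,46, 71,79,82,84] 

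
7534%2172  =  1018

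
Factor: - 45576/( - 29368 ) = 3^3 * 211^1 * 3671^( - 1 ) = 5697/3671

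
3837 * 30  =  115110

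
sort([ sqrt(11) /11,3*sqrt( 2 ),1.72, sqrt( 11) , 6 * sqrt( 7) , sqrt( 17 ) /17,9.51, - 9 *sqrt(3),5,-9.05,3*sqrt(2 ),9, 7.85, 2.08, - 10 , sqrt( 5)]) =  [ - 9*sqrt( 3), - 10, - 9.05,sqrt( 17 )/17 , sqrt( 11) /11,  1.72,2.08, sqrt(5), sqrt(11) , 3*sqrt(2 ), 3*sqrt( 2 ), 5,7.85, 9,9.51, 6*sqrt (7)]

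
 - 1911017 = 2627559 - 4538576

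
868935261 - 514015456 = 354919805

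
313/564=313/564= 0.55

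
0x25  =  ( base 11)34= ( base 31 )16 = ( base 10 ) 37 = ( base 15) 27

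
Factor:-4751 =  - 4751^1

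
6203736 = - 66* (-93996 ) 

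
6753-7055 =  - 302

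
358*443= 158594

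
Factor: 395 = 5^1 * 79^1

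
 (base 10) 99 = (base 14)71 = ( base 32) 33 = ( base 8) 143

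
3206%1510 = 186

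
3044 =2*1522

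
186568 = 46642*4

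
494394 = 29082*17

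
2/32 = 1/16 = 0.06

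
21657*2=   43314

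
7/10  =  7/10=0.70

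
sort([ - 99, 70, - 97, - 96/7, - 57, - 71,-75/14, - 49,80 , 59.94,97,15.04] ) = [ - 99, - 97,- 71, - 57, - 49, - 96/7, - 75/14,15.04,59.94,70,80,97]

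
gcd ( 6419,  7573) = 1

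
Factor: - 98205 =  - 3^1  *  5^1*6547^1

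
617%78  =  71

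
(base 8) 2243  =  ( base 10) 1187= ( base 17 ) 41E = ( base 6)5255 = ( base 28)1EB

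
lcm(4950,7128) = 178200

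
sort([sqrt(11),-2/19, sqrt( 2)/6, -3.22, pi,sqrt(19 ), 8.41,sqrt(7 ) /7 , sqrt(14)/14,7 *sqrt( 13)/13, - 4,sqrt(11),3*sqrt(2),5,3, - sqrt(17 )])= [ - sqrt( 17), - 4, - 3.22,  -  2/19,sqrt(2 ) /6, sqrt(14) /14,sqrt( 7 )/7, 7*sqrt( 13 ) /13,  3,pi,sqrt(11), sqrt( 11),  3 * sqrt( 2),sqrt( 19),5,8.41]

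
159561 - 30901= 128660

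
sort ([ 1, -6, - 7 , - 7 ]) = [- 7,-7 , - 6,  1 ] 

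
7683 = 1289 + 6394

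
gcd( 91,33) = 1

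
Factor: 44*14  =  616  =  2^3*7^1 *11^1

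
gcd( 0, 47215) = 47215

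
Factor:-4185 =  - 3^3 * 5^1*31^1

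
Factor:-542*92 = -49864 = -  2^3*23^1*271^1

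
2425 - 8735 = - 6310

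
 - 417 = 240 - 657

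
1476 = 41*36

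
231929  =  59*3931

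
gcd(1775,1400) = 25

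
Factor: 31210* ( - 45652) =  - 2^3*5^1*101^1* 113^1 * 3121^1= -1424798920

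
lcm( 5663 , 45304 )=45304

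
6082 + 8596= 14678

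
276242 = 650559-374317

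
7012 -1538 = 5474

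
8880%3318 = 2244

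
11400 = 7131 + 4269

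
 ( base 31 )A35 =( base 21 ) 1106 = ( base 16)25ec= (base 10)9708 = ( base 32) 9FC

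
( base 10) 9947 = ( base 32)9mr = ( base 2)10011011011011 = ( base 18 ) 1ccb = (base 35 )847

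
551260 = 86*6410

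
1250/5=250  =  250.00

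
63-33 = 30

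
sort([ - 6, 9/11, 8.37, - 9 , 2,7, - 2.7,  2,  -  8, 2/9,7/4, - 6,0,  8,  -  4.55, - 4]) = [ - 9,-8, - 6, - 6, - 4.55,  -  4,-2.7,0, 2/9, 9/11, 7/4,2, 2, 7,  8 , 8.37]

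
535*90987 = 48678045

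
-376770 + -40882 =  - 417652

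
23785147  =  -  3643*( - 6529)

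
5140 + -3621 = 1519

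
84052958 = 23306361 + 60746597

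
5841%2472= 897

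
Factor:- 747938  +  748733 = 3^1*5^1*53^1= 795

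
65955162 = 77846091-11890929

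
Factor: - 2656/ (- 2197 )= 2^5*13^(-3)*83^1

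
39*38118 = 1486602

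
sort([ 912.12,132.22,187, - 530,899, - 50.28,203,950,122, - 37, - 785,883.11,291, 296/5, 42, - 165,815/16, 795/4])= [ - 785, - 530, - 165, - 50.28, - 37, 42, 815/16,296/5,122  ,  132.22,187, 795/4,  203, 291,883.11 , 899,912.12, 950]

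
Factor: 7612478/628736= 3806239/314368 = 2^( - 10)*71^1*307^( - 1)*53609^1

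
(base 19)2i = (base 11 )51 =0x38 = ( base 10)56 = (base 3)2002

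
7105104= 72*98682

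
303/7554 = 101/2518 = 0.04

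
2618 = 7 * 374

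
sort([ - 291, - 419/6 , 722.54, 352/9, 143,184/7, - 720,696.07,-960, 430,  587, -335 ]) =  [ - 960, - 720, - 335, - 291, - 419/6 , 184/7 , 352/9,143, 430, 587,  696.07, 722.54]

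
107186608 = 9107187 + 98079421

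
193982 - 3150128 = - 2956146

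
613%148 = 21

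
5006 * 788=3944728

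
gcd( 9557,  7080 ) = 1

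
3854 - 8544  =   - 4690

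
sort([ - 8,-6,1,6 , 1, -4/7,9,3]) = [-8, - 6, - 4/7, 1, 1, 3,6,9] 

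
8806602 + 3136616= 11943218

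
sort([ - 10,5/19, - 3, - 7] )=[ - 10, -7, - 3 , 5/19]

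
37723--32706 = 70429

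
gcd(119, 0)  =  119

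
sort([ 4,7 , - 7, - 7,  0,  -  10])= [  -  10, - 7,-7,0, 4, 7]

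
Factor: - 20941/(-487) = 43 = 43^1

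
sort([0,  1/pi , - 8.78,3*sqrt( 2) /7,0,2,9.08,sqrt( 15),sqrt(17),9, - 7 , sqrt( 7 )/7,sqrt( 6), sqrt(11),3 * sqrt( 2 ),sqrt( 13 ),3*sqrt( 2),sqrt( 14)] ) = [ - 8.78, - 7,  0, 0, 1/pi, sqrt( 7)/7, 3*  sqrt( 2 ) /7,2, sqrt( 6 ),sqrt( 11),sqrt ( 13),sqrt ( 14), sqrt(15),sqrt ( 17),3* sqrt( 2),  3*sqrt( 2),9,9.08]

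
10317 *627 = 6468759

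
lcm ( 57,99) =1881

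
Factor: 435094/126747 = 2^1*3^( - 2)*11^1*14083^( - 1)  *  19777^1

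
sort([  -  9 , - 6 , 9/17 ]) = [ - 9 , - 6,9/17 ]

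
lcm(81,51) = 1377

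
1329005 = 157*8465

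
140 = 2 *70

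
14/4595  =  14/4595 = 0.00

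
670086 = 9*74454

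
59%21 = 17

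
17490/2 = 8745  =  8745.00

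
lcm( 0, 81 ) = 0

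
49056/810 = 60 + 76/135 = 60.56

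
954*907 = 865278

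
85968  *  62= 5330016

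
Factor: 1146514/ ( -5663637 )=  - 2^1*3^ (-2 )*7^ ( - 1 )*17^1*33721^1 * 89899^(-1 ) 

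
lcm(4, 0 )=0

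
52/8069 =52/8069 = 0.01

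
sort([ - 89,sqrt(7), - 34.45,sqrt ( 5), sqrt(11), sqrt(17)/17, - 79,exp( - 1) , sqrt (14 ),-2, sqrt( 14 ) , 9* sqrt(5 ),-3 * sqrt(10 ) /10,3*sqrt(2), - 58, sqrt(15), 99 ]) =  [ -89,-79, - 58  , - 34.45, - 2,- 3*sqrt(10)/10,sqrt (17) /17, exp( -1 ), sqrt( 5), sqrt (7 ),sqrt(11),  sqrt( 14),sqrt( 14),sqrt( 15 ), 3*sqrt( 2 ) , 9*sqrt( 5 ),  99 ] 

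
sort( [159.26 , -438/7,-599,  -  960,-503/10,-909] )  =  [- 960, - 909,-599,- 438/7, - 503/10,159.26]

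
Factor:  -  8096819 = -8096819^1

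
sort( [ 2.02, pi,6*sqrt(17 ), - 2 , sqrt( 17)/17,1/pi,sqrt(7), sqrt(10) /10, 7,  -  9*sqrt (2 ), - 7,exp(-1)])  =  [ - 9 * sqrt(2), - 7, - 2,sqrt( 17)/17, sqrt(10)/10, 1/pi, exp(-1), 2.02,sqrt( 7) , pi,  7, 6 * sqrt(17) ]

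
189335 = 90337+98998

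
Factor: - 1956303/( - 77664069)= 3^ (-1 )*7^( - 2) * 47^( - 1)*1249^( - 1)*217367^1=217367/8629341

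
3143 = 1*3143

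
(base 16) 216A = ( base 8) 20552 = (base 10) 8554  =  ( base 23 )G3L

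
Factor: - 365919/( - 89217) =283/69=3^( - 1 ) * 23^( - 1)*283^1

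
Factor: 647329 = 251^1*2579^1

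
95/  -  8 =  -95/8 = -  11.88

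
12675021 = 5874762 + 6800259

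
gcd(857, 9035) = 1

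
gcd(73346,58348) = 2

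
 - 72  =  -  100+28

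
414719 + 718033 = 1132752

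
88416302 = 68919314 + 19496988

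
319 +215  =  534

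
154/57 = 154/57  =  2.70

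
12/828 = 1/69= 0.01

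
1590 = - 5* ( - 318 ) 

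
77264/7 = 77264/7  =  11037.71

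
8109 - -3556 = 11665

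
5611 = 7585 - 1974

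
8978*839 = 7532542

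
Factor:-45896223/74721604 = -2^(-2) * 3^1* 19^( - 1 )*983179^ (  -  1 ) * 15298741^1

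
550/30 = 55/3 = 18.33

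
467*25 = 11675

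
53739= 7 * 7677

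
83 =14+69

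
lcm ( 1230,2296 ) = 34440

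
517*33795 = 17472015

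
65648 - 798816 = - 733168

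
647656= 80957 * 8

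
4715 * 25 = 117875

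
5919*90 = 532710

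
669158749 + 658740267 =1327899016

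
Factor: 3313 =3313^1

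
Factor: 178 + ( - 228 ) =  - 2^1*5^2  =  - 50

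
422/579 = 422/579 = 0.73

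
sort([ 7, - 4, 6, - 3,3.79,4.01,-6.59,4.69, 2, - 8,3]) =[-8, -6.59, - 4,  -  3,2,3, 3.79,4.01,4.69,6,7 ]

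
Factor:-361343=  - 151^1*2393^1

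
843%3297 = 843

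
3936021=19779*199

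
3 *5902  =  17706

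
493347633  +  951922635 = 1445270268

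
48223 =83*581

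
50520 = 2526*20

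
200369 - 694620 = -494251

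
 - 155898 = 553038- 708936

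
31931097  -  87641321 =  - 55710224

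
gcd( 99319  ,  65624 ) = 1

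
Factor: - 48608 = - 2^5*7^2*31^1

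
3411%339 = 21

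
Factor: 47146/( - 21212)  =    -  2^( - 1)*11^1*2143^1*5303^( - 1 )= - 23573/10606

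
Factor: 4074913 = 701^1*5813^1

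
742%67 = 5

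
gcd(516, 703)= 1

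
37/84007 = 37/84007 = 0.00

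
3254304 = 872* 3732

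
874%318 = 238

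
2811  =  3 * 937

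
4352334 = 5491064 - 1138730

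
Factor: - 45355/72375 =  - 47/75 = - 3^(- 1)* 5^(-2 )*47^1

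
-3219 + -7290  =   - 10509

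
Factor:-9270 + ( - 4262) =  - 13532 = - 2^2*17^1 * 199^1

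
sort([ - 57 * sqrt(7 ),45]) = [ -57*sqrt(7), 45]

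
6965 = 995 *7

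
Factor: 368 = 2^4*23^1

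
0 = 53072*0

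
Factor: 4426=2^1*2213^1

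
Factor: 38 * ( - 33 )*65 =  - 81510 = -2^1 * 3^1*5^1*11^1*13^1*19^1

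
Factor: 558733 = 7^1 *19^1*4201^1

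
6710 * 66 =442860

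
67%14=11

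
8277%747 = 60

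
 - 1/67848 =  - 1/67848 = - 0.00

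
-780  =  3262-4042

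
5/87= 5/87 = 0.06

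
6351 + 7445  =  13796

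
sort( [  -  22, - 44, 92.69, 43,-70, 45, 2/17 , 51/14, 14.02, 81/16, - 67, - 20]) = [-70, - 67, - 44, -22, - 20, 2/17, 51/14,81/16, 14.02 , 43, 45,92.69]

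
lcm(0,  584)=0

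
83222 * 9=748998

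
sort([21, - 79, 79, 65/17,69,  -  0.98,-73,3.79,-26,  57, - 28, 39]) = [-79, - 73  ,- 28,-26, - 0.98, 3.79,65/17,21,39,  57,69,79]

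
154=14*11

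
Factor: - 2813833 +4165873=1352040 = 2^3*3^1 * 5^1*19^1*593^1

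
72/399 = 24/133 = 0.18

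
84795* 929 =78774555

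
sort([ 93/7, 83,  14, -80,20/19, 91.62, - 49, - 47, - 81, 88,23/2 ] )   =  [ - 81, - 80, - 49, - 47,20/19,23/2, 93/7, 14,  83, 88, 91.62 ] 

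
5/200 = 1/40 = 0.03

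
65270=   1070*61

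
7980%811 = 681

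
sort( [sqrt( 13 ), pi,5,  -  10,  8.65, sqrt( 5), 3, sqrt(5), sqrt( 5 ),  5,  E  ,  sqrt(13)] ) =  [-10,  sqrt( 5 ), sqrt(5), sqrt(5),  E , 3,pi,  sqrt( 13), sqrt( 13),  5,5,8.65] 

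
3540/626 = 5 + 205/313 = 5.65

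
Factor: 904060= 2^2*5^1 * 17^1 * 2659^1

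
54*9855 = 532170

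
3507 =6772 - 3265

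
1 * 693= 693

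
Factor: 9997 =13^1*769^1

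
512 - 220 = 292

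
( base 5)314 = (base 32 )2K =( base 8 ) 124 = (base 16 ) 54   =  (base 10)84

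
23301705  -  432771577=-409469872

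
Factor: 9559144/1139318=4779572/569659  =  2^2*7^1  *  211^1*809^1*569659^( - 1)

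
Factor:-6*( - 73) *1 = 2^1*3^1*73^1=438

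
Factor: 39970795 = 5^1*7994159^1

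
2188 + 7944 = 10132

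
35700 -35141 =559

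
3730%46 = 4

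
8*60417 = 483336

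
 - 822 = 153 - 975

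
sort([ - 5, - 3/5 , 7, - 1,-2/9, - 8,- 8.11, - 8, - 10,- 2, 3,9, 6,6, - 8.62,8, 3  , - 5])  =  [ - 10, - 8.62, - 8.11, - 8, - 8, - 5,-5, - 2,-1,-3/5, - 2/9, 3, 3,6,6,7,8,9] 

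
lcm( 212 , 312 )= 16536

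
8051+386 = 8437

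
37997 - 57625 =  - 19628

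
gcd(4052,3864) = 4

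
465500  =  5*93100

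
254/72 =3 + 19/36  =  3.53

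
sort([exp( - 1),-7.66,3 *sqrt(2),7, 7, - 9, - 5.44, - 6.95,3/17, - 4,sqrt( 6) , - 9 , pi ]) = [ - 9, - 9,-7.66, - 6.95, - 5.44, - 4,3/17, exp( - 1 ),sqrt(6), pi , 3*sqrt(2),7 , 7]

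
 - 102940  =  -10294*10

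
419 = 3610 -3191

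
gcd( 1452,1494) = 6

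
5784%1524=1212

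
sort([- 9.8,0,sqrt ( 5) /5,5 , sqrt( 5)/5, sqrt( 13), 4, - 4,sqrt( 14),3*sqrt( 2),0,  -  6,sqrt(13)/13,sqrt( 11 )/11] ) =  [ - 9.8,  -  6, - 4,  0, 0,  sqrt(13) /13,sqrt( 11)/11,sqrt( 5 ) /5,sqrt( 5 )/5, sqrt(13), sqrt(14 ),4,3 * sqrt(2 ),  5]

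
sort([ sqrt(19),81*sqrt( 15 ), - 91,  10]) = [-91,sqrt(19 ), 10 , 81*sqrt( 15)]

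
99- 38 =61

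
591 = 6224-5633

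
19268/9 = 2140+8/9 = 2140.89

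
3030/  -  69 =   -  1010/23 = - 43.91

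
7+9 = 16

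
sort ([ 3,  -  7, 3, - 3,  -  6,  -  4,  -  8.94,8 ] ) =[ - 8.94, - 7,- 6, - 4, - 3,3 , 3, 8] 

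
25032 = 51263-26231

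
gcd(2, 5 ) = 1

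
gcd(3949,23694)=3949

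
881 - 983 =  - 102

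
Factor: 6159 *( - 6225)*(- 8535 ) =327229979625  =  3^3*5^3*83^1*569^1*2053^1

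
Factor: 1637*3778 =6184586=2^1*1637^1*1889^1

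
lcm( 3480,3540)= 205320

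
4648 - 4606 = 42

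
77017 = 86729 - 9712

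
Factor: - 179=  - 179^1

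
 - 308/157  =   - 2 + 6/157 = - 1.96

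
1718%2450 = 1718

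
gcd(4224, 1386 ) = 66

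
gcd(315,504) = 63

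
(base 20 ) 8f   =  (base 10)175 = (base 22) 7L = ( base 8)257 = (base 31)5K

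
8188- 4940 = 3248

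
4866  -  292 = 4574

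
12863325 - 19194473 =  - 6331148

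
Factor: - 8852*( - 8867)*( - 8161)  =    -  2^2 *2213^1*8161^1*8867^1 = -640562472124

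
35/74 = 35/74 = 0.47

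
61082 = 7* 8726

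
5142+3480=8622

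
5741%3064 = 2677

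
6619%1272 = 259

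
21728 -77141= -55413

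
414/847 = 414/847 = 0.49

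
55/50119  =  55/50119 = 0.00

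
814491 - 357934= 456557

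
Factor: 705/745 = 141/149=3^1*47^1*149^( - 1) 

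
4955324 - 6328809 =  - 1373485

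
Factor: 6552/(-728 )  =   - 9 = - 3^2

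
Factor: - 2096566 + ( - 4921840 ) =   -  2^1 * 29^1*121007^1 = - 7018406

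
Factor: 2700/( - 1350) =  - 2^1= - 2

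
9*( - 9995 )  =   - 89955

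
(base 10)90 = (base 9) 110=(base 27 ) 39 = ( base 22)42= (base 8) 132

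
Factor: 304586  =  2^1*152293^1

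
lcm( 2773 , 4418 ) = 260662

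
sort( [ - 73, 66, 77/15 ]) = [ - 73,77/15,  66 ]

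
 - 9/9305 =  - 1 + 9296/9305 = -0.00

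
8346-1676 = 6670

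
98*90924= 8910552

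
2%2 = 0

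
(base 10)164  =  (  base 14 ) BA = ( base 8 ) 244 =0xA4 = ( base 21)7H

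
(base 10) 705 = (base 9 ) 863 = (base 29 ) o9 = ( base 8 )1301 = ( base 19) 1I2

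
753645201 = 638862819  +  114782382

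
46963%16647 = 13669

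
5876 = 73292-67416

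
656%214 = 14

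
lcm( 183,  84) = 5124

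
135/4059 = 15/451= 0.03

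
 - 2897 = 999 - 3896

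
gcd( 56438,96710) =2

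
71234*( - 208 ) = -14816672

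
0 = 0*15192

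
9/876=3/292 =0.01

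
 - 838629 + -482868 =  - 1321497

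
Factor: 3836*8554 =32813144 = 2^3*7^2*13^1 *47^1 * 137^1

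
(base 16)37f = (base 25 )1ak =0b1101111111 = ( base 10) 895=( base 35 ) PK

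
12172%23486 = 12172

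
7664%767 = 761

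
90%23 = 21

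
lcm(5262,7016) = 21048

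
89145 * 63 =5616135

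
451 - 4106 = - 3655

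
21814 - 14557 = 7257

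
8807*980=8630860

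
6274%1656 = 1306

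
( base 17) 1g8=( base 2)1000111001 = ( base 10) 569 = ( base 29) JI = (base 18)1db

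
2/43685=2/43685 = 0.00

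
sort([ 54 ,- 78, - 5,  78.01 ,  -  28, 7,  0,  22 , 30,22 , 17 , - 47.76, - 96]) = [  -  96, -78, - 47.76, - 28, - 5,0, 7,17,22 , 22,30, 54 , 78.01 ] 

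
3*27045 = 81135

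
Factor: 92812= 2^2*23203^1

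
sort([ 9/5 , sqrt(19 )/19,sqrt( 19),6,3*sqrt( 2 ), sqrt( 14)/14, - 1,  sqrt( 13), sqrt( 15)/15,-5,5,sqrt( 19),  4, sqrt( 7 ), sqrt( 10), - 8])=[ - 8,  -  5,-1,sqrt( 19)/19, sqrt( 15)/15,sqrt( 14 ) /14,  9/5,sqrt ( 7 ), sqrt (10 ), sqrt( 13 ),4,3*sqrt( 2 ), sqrt( 19), sqrt( 19), 5,6 ]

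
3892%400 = 292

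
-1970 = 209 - 2179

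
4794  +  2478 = 7272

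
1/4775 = 1/4775 = 0.00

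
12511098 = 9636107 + 2874991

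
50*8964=448200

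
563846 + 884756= 1448602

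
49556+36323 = 85879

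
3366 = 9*374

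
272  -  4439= -4167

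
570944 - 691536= - 120592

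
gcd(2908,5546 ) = 2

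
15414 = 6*2569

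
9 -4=5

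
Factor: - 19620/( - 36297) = 20/37 = 2^2 * 5^1 *37^( - 1) 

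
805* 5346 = 4303530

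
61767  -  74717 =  - 12950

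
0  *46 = 0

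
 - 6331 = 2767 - 9098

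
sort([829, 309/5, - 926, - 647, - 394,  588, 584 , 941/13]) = [ - 926, -647,  -  394,309/5,941/13, 584, 588, 829]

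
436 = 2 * 218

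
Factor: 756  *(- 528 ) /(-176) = 2^2 * 3^4 * 7^1 = 2268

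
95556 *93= 8886708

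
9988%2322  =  700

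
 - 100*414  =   - 41400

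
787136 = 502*1568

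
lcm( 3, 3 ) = 3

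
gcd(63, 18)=9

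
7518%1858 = 86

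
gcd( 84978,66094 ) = 9442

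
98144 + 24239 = 122383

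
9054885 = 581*15585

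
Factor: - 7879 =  -7879^1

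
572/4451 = 572/4451 = 0.13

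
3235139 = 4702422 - 1467283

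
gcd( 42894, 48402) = 18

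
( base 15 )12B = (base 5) 2031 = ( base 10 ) 266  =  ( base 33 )82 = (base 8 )412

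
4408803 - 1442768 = 2966035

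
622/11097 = 622/11097  =  0.06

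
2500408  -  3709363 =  - 1208955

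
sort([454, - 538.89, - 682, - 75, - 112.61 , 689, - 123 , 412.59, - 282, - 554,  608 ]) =[ - 682, - 554, - 538.89, - 282,-123, - 112.61, - 75,412.59, 454,608, 689 ] 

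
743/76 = 743/76= 9.78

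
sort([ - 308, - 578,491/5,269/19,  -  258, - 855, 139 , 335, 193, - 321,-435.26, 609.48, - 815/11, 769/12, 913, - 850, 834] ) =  [ - 855, - 850, - 578,-435.26,  -  321, - 308,  -  258,-815/11,  269/19,769/12, 491/5, 139, 193, 335 , 609.48, 834,913 ] 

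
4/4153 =4/4153=0.00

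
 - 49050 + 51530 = 2480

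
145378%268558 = 145378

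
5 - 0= 5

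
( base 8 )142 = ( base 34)2U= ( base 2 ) 1100010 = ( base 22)4a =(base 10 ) 98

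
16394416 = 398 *41192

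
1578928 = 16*98683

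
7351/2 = 3675  +  1/2 = 3675.50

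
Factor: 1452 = 2^2*3^1*11^2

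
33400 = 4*8350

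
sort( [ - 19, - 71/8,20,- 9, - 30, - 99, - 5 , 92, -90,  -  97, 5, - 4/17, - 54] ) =[ - 99, - 97, - 90, - 54,-30, -19, - 9, - 71/8, - 5 , - 4/17, 5, 20, 92] 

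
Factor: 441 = 3^2*  7^2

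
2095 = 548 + 1547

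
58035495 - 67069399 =-9033904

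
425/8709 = 425/8709 = 0.05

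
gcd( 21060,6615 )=135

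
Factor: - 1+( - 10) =-11^1 = - 11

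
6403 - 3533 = 2870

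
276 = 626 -350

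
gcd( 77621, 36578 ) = 1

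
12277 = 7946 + 4331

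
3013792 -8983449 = -5969657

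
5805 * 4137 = 24015285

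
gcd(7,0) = 7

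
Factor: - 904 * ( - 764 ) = 2^5*113^1 *191^1 = 690656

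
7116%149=113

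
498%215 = 68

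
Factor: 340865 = 5^1 * 7^1*  9739^1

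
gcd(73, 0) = 73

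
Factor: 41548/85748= 47^1*97^( - 1) = 47/97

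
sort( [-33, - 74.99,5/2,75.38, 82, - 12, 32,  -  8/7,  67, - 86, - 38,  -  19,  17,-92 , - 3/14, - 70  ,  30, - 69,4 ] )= [ - 92,  -  86, - 74.99, - 70,-69, - 38 , - 33, - 19, - 12, - 8/7, - 3/14, 5/2,4, 17, 30,32,67,75.38,82 ] 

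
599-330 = 269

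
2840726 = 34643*82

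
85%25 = 10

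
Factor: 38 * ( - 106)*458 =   -  1844824 = -  2^3*19^1*53^1*229^1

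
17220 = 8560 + 8660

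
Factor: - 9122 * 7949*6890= - 499599260420=- 2^2*5^1*13^1*53^1*4561^1*7949^1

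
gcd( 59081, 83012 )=1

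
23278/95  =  245+3/95  =  245.03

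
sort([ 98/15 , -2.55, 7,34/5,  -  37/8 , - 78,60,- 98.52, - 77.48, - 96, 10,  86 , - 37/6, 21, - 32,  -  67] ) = [  -  98.52 , - 96, - 78,  -  77.48 , - 67, - 32, - 37/6, - 37/8, - 2.55, 98/15,34/5, 7,10,21, 60 , 86] 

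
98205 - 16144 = 82061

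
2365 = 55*43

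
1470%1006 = 464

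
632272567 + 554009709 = 1186282276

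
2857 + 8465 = 11322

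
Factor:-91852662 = -2^1*3^1*11^1*23^1*60509^1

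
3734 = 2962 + 772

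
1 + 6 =7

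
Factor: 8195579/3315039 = 1170797/473577 =3^( - 1 )*13^( - 1 )*139^1*8423^1*12143^ ( - 1 )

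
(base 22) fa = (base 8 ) 524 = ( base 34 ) A0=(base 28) c4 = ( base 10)340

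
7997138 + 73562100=81559238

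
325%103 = 16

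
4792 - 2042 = 2750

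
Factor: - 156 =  - 2^2 * 3^1 * 13^1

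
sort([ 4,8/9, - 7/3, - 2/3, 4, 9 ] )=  [  -  7/3, - 2/3, 8/9,4,4, 9] 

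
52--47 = 99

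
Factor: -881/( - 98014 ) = 2^( - 1)  *  7^(- 1 )*881^1*7001^( - 1 ) 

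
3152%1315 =522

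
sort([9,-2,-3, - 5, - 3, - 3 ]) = [ - 5,-3, - 3  , - 3, - 2, 9] 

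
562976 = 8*70372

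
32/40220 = 8/10055 = 0.00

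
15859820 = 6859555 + 9000265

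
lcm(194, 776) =776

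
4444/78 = 56 + 38/39 = 56.97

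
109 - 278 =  - 169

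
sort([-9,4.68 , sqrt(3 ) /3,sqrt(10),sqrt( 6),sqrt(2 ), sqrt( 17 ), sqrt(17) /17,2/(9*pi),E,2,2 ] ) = [ - 9,2/(9*pi ),sqrt (17 )/17,sqrt(3) /3,sqrt(2) , 2 , 2, sqrt(6), E,sqrt( 10 ), sqrt( 17) , 4.68] 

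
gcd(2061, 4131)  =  9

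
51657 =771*67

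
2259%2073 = 186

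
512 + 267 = 779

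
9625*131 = 1260875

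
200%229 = 200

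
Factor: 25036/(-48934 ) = - 2^1*11^1*43^( - 1) = - 22/43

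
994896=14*71064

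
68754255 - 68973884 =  - 219629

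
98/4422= 49/2211 =0.02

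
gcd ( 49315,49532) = 7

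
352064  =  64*5501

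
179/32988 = 179/32988 = 0.01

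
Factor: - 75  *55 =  - 4125 = - 3^1*5^3*11^1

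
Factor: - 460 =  - 2^2 * 5^1*23^1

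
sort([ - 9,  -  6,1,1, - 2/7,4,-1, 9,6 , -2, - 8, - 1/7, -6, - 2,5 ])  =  [-9,  -  8 ,-6, - 6,-2, - 2, - 1,-2/7, - 1/7,1,  1, 4,5,6,9 ] 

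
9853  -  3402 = 6451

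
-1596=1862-3458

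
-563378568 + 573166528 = 9787960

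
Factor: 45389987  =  45389987^1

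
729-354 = 375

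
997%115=77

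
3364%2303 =1061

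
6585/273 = 24+11/91 = 24.12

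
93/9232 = 93/9232 = 0.01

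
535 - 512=23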